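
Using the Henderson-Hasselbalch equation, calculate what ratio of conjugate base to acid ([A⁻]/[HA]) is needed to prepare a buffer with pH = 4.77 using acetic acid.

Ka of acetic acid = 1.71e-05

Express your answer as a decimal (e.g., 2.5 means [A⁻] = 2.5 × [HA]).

pKa = -log(1.71e-05) = 4.7670. pH = pKa + log([A⁻]/[HA]), so log([A⁻]/[HA]) = pH − pKa = 4.77 − 4.7670 = 0.0030. [A⁻]/[HA] = 10^(0.0030) = 1.01

[A⁻]/[HA] = 1.01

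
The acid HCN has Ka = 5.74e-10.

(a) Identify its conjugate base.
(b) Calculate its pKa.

(a) The conjugate base is formed by removing one H⁺ from HCN, giving CN⁻. (b) pKa = -log(Ka) = -log(5.74e-10) = 9.24.

Conjugate base: CN⁻; pK_a = 9.24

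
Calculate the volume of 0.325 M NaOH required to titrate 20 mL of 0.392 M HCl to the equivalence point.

At equivalence: moles acid = moles base. moles HCl = 0.392 × 20/1000 = 0.00784 mol. V_base = moles / 0.325 × 1000 = 24.1 mL.

V_{base} = 24.1 mL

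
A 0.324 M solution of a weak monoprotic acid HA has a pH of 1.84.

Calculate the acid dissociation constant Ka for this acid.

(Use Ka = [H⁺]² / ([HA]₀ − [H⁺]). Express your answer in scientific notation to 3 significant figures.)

[H⁺] = 10^(−pH) = 10^(−1.84) = 1.445e-02 M. For HA ⇌ H⁺ + A⁻, Ka = [H⁺][A⁻]/[HA] = [H⁺]² / ([HA]₀ − [H⁺]) = (1.445e-02)² / (0.324 − 1.445e-02) = 6.75e-04.

K_a = 6.75e-04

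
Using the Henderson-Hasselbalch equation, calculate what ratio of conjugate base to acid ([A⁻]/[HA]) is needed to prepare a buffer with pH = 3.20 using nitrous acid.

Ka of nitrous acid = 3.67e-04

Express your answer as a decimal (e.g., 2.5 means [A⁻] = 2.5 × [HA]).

pKa = -log(3.67e-04) = 3.4353. pH = pKa + log([A⁻]/[HA]), so log([A⁻]/[HA]) = pH − pKa = 3.20 − 3.4353 = -0.2353. [A⁻]/[HA] = 10^(-0.2353) = 0.582

[A⁻]/[HA] = 0.582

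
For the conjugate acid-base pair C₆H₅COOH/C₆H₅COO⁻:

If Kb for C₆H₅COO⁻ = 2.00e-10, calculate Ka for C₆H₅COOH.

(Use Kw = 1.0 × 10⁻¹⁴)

For a conjugate pair Ka × Kb = Kw, so Ka = Kw/Kb = 1.0 × 10⁻¹⁴ / 2.00e-10 = 5.00e-05.

K_a = 5.00e-05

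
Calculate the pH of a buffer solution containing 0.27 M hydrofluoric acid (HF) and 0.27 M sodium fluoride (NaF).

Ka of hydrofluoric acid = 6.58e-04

pKa = -log(6.58e-04) = 3.18. pH = pKa + log([A⁻]/[HA]) = 3.18 + log(0.27/0.27)

pH = 3.18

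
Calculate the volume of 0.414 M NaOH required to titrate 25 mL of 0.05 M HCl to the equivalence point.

At equivalence: moles acid = moles base. moles HCl = 0.05 × 25/1000 = 0.00125 mol. V_base = moles / 0.414 × 1000 = 3.0 mL.

V_{base} = 3.0 mL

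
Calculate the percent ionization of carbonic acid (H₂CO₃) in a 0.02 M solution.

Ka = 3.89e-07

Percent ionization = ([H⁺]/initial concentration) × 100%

Using Ka equilibrium: x² + Ka×x - Ka×C = 0. Solving: [H⁺] = 8.8010e-05. Percent = (8.8010e-05/0.02) × 100

Percent ionization = 0.44%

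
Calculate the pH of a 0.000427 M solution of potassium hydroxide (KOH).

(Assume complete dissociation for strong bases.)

[OH⁻] = 0.000427 M for strong base. pOH = -log[OH⁻] = 3.37, pH = 14 - pOH

pH = 10.63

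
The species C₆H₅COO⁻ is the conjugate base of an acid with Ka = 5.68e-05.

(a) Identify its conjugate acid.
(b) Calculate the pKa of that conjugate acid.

(a) The conjugate acid is formed by adding one H⁺ to C₆H₅COO⁻, giving C₆H₅COOH. (b) pKa = -log(Ka) = -log(5.68e-05) = 4.25.

Conjugate acid: C₆H₅COOH; pK_a = 4.25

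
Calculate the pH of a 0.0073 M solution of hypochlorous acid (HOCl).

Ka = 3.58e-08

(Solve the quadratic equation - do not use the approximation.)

x² + Ka×x - Ka×C = 0. Using quadratic formula: [H⁺] = 1.6148e-05

pH = 4.79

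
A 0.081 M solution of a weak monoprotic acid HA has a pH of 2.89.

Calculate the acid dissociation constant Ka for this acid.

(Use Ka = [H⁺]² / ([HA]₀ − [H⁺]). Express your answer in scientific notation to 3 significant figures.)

[H⁺] = 10^(−pH) = 10^(−2.89) = 1.288e-03 M. For HA ⇌ H⁺ + A⁻, Ka = [H⁺][A⁻]/[HA] = [H⁺]² / ([HA]₀ − [H⁺]) = (1.288e-03)² / (0.081 − 1.288e-03) = 2.08e-05.

K_a = 2.08e-05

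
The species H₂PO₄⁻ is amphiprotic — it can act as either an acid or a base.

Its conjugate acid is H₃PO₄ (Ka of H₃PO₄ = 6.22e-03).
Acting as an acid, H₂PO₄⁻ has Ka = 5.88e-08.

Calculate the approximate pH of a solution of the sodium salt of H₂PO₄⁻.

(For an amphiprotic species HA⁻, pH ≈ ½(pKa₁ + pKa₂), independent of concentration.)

pKa₁ = -log(6.22e-03) = 2.21; pKa₂ = -log(5.88e-08) = 7.23. For an amphiprotic species, pH ≈ ½(pKa₁ + pKa₂) = ½(2.21 + 7.23) = 4.72.

pH = 4.72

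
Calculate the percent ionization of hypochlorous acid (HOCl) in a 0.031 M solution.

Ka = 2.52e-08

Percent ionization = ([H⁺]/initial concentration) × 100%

Using Ka equilibrium: x² + Ka×x - Ka×C = 0. Solving: [H⁺] = 2.7937e-05. Percent = (2.7937e-05/0.031) × 100

Percent ionization = 0.0901%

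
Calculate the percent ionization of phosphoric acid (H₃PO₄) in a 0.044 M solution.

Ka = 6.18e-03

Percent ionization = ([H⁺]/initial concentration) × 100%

Using Ka equilibrium: x² + Ka×x - Ka×C = 0. Solving: [H⁺] = 1.3687e-02. Percent = (1.3687e-02/0.044) × 100

Percent ionization = 31.1%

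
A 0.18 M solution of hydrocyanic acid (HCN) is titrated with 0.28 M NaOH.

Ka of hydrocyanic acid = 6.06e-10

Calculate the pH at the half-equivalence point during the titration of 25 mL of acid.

At half-equivalence [HA] = [A⁻], so Henderson-Hasselbalch gives pH = pKa = -log(6.06e-10) = 9.22.

pH = pKa = 9.22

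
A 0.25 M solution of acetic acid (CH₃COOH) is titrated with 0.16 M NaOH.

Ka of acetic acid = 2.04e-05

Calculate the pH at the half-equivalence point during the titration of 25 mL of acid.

At half-equivalence [HA] = [A⁻], so Henderson-Hasselbalch gives pH = pKa = -log(2.04e-05) = 4.69.

pH = pKa = 4.69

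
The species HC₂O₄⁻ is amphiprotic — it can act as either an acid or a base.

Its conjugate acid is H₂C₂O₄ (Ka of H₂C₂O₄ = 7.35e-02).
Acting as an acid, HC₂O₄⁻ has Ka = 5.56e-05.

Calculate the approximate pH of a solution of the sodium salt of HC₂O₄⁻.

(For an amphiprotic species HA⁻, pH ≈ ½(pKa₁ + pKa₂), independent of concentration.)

pKa₁ = -log(7.35e-02) = 1.13; pKa₂ = -log(5.56e-05) = 4.25. For an amphiprotic species, pH ≈ ½(pKa₁ + pKa₂) = ½(1.13 + 4.25) = 2.69.

pH = 2.69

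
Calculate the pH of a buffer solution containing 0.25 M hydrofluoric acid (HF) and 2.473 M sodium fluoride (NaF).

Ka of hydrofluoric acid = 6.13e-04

pKa = -log(6.13e-04) = 3.21. pH = pKa + log([A⁻]/[HA]) = 3.21 + log(2.473/0.25)

pH = 4.21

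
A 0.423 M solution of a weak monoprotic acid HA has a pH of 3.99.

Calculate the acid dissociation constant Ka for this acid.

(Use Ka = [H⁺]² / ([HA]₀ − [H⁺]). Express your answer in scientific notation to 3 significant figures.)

[H⁺] = 10^(−pH) = 10^(−3.99) = 1.023e-04 M. For HA ⇌ H⁺ + A⁻, Ka = [H⁺][A⁻]/[HA] = [H⁺]² / ([HA]₀ − [H⁺]) = (1.023e-04)² / (0.423 − 1.023e-04) = 2.48e-08.

K_a = 2.48e-08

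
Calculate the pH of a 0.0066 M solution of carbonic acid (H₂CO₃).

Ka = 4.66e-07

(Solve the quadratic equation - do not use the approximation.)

x² + Ka×x - Ka×C = 0. Using quadratic formula: [H⁺] = 5.5226e-05

pH = 4.26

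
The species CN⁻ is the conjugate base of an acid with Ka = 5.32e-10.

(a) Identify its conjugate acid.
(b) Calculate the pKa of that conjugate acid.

(a) The conjugate acid is formed by adding one H⁺ to CN⁻, giving HCN. (b) pKa = -log(Ka) = -log(5.32e-10) = 9.27.

Conjugate acid: HCN; pK_a = 9.27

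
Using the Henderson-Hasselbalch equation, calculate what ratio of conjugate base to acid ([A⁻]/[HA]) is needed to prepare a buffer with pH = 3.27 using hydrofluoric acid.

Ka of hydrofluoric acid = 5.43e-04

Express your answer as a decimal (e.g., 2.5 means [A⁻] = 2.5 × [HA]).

pKa = -log(5.43e-04) = 3.2652. pH = pKa + log([A⁻]/[HA]), so log([A⁻]/[HA]) = pH − pKa = 3.27 − 3.2652 = 0.0048. [A⁻]/[HA] = 10^(0.0048) = 1.01

[A⁻]/[HA] = 1.01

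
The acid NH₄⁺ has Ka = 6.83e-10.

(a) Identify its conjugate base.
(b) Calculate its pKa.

(a) The conjugate base is formed by removing one H⁺ from NH₄⁺, giving NH₃. (b) pKa = -log(Ka) = -log(6.83e-10) = 9.17.

Conjugate base: NH₃; pK_a = 9.17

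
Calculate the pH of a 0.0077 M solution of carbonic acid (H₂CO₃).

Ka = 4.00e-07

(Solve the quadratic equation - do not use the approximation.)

x² + Ka×x - Ka×C = 0. Using quadratic formula: [H⁺] = 5.5298e-05

pH = 4.26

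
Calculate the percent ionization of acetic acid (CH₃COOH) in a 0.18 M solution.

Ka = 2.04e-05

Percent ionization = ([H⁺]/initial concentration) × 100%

Using Ka equilibrium: x² + Ka×x - Ka×C = 0. Solving: [H⁺] = 1.9061e-03. Percent = (1.9061e-03/0.18) × 100

Percent ionization = 1.06%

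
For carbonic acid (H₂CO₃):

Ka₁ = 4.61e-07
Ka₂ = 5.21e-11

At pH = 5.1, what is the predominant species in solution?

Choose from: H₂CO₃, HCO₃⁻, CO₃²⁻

pKa₁ = 6.34, pKa₂ = 10.28. For a polyprotic acid the predominant species crosses at each pKa: below pKa_n the protonated form dominates, above it the deprotonated form does. At pH = 5.1, the predominant species is H₂CO₃.

H₂CO₃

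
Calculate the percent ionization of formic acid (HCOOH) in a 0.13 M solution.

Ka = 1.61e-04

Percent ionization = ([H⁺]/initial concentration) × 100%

Using Ka equilibrium: x² + Ka×x - Ka×C = 0. Solving: [H⁺] = 4.4951e-03. Percent = (4.4951e-03/0.13) × 100

Percent ionization = 3.46%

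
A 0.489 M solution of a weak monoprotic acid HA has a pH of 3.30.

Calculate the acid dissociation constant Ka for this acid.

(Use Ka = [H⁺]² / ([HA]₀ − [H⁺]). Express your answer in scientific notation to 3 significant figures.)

[H⁺] = 10^(−pH) = 10^(−3.30) = 5.012e-04 M. For HA ⇌ H⁺ + A⁻, Ka = [H⁺][A⁻]/[HA] = [H⁺]² / ([HA]₀ − [H⁺]) = (5.012e-04)² / (0.489 − 5.012e-04) = 5.14e-07.

K_a = 5.14e-07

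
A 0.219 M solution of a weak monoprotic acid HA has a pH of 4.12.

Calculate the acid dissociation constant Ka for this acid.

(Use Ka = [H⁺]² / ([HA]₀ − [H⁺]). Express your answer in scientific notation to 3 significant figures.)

[H⁺] = 10^(−pH) = 10^(−4.12) = 7.586e-05 M. For HA ⇌ H⁺ + A⁻, Ka = [H⁺][A⁻]/[HA] = [H⁺]² / ([HA]₀ − [H⁺]) = (7.586e-05)² / (0.219 − 7.586e-05) = 2.63e-08.

K_a = 2.63e-08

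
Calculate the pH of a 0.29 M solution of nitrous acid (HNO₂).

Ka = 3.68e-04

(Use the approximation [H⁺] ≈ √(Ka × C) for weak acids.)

[H⁺] = √(Ka × C) = √(3.68e-04 × 0.29) = 1.0331e-02. pH = -log(1.0331e-02)

pH = 1.99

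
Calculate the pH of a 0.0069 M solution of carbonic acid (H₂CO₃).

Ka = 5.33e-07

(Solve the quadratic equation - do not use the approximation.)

x² + Ka×x - Ka×C = 0. Using quadratic formula: [H⁺] = 6.0378e-05

pH = 4.22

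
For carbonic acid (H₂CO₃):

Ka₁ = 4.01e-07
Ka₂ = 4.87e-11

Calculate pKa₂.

pKa₂ = -log(Ka₂) = -log(4.87e-11) = 10.31.

pK_{a2} = 10.31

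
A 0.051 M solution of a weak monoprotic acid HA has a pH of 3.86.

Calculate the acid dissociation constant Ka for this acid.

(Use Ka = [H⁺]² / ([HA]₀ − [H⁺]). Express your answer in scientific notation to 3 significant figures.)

[H⁺] = 10^(−pH) = 10^(−3.86) = 1.380e-04 M. For HA ⇌ H⁺ + A⁻, Ka = [H⁺][A⁻]/[HA] = [H⁺]² / ([HA]₀ − [H⁺]) = (1.380e-04)² / (0.051 − 1.380e-04) = 3.75e-07.

K_a = 3.75e-07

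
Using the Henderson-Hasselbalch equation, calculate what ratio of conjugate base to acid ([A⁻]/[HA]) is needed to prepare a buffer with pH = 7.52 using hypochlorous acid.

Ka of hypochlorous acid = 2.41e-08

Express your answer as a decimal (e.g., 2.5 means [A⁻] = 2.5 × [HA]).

pKa = -log(2.41e-08) = 7.6180. pH = pKa + log([A⁻]/[HA]), so log([A⁻]/[HA]) = pH − pKa = 7.52 − 7.6180 = -0.0980. [A⁻]/[HA] = 10^(-0.0980) = 0.798

[A⁻]/[HA] = 0.798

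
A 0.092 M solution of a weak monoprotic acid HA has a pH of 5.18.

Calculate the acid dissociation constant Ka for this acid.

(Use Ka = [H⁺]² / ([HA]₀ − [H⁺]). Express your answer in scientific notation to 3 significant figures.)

[H⁺] = 10^(−pH) = 10^(−5.18) = 6.607e-06 M. For HA ⇌ H⁺ + A⁻, Ka = [H⁺][A⁻]/[HA] = [H⁺]² / ([HA]₀ − [H⁺]) = (6.607e-06)² / (0.092 − 6.607e-06) = 4.75e-10.

K_a = 4.75e-10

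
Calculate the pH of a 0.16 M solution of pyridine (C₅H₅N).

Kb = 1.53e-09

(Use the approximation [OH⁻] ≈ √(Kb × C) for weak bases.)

[OH⁻] = √(Kb × C) = √(1.53e-09 × 0.16) = 1.5646e-05. pOH = 4.81, pH = 14 - pOH

pH = 9.19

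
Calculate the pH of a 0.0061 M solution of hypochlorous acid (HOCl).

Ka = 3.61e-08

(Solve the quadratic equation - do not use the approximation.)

x² + Ka×x - Ka×C = 0. Using quadratic formula: [H⁺] = 1.4821e-05

pH = 4.83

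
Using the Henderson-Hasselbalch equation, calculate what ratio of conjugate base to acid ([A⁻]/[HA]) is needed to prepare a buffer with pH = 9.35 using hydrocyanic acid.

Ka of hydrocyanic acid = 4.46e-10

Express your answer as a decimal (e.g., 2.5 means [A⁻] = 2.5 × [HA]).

pKa = -log(4.46e-10) = 9.3507. pH = pKa + log([A⁻]/[HA]), so log([A⁻]/[HA]) = pH − pKa = 9.35 − 9.3507 = -0.0007. [A⁻]/[HA] = 10^(-0.0007) = 0.998

[A⁻]/[HA] = 0.998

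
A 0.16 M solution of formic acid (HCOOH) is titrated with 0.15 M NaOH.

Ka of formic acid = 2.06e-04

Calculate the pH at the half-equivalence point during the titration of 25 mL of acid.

At half-equivalence [HA] = [A⁻], so Henderson-Hasselbalch gives pH = pKa = -log(2.06e-04) = 3.69.

pH = pKa = 3.69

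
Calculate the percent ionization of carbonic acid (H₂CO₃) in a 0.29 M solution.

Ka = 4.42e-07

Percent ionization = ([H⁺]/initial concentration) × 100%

Using Ka equilibrium: x² + Ka×x - Ka×C = 0. Solving: [H⁺] = 3.5780e-04. Percent = (3.5780e-04/0.29) × 100

Percent ionization = 0.123%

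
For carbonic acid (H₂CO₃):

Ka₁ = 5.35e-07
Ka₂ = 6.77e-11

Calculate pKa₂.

pKa₂ = -log(Ka₂) = -log(6.77e-11) = 10.17.

pK_{a2} = 10.17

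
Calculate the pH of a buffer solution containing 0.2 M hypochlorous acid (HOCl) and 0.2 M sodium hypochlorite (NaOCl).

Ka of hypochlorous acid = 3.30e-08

pKa = -log(3.30e-08) = 7.48. pH = pKa + log([A⁻]/[HA]) = 7.48 + log(0.2/0.2)

pH = 7.48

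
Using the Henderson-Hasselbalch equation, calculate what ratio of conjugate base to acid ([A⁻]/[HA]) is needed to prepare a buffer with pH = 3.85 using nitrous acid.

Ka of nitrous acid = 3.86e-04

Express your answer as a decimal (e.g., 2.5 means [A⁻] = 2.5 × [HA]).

pKa = -log(3.86e-04) = 3.4134. pH = pKa + log([A⁻]/[HA]), so log([A⁻]/[HA]) = pH − pKa = 3.85 − 3.4134 = 0.4366. [A⁻]/[HA] = 10^(0.4366) = 2.73

[A⁻]/[HA] = 2.73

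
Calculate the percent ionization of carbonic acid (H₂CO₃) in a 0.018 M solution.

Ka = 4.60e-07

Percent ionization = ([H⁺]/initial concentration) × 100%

Using Ka equilibrium: x² + Ka×x - Ka×C = 0. Solving: [H⁺] = 9.0765e-05. Percent = (9.0765e-05/0.018) × 100

Percent ionization = 0.504%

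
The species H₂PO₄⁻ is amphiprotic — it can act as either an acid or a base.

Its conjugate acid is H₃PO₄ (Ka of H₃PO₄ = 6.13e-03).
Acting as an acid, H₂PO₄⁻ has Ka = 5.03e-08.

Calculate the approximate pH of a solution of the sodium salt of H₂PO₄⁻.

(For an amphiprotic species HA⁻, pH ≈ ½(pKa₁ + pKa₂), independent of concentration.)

pKa₁ = -log(6.13e-03) = 2.21; pKa₂ = -log(5.03e-08) = 7.30. For an amphiprotic species, pH ≈ ½(pKa₁ + pKa₂) = ½(2.21 + 7.30) = 4.76.

pH = 4.76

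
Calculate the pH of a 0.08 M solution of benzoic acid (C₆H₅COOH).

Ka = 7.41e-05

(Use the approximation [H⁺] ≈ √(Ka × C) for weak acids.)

[H⁺] = √(Ka × C) = √(7.41e-05 × 0.08) = 2.4347e-03. pH = -log(2.4347e-03)

pH = 2.61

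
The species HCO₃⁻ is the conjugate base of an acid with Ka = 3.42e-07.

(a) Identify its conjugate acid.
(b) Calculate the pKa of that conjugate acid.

(a) The conjugate acid is formed by adding one H⁺ to HCO₃⁻, giving H₂CO₃. (b) pKa = -log(Ka) = -log(3.42e-07) = 6.47.

Conjugate acid: H₂CO₃; pK_a = 6.47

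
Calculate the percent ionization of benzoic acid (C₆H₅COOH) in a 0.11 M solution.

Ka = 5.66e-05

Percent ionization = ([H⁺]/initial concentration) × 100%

Using Ka equilibrium: x² + Ka×x - Ka×C = 0. Solving: [H⁺] = 2.4671e-03. Percent = (2.4671e-03/0.11) × 100

Percent ionization = 2.24%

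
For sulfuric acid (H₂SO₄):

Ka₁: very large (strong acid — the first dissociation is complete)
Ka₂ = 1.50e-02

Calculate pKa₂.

pKa₂ = -log(Ka₂) = -log(1.50e-02) = 1.82.

pK_{a2} = 1.82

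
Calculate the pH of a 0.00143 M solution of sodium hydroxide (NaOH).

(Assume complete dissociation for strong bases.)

[OH⁻] = 0.00143 M for strong base. pOH = -log[OH⁻] = 2.84, pH = 14 - pOH

pH = 11.16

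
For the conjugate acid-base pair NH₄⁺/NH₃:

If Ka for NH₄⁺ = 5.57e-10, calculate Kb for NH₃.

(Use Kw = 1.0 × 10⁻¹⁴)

For a conjugate pair Ka × Kb = Kw, so Kb = Kw/Ka = 1.0 × 10⁻¹⁴ / 5.57e-10 = 1.80e-05.

K_b = 1.80e-05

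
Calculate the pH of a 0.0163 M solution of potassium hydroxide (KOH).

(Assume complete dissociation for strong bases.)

[OH⁻] = 0.0163 M for strong base. pOH = -log[OH⁻] = 1.79, pH = 14 - pOH

pH = 12.21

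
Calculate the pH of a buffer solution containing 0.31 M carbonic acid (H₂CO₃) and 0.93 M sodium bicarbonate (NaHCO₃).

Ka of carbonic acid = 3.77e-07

pKa = -log(3.77e-07) = 6.42. pH = pKa + log([A⁻]/[HA]) = 6.42 + log(0.93/0.31)

pH = 6.90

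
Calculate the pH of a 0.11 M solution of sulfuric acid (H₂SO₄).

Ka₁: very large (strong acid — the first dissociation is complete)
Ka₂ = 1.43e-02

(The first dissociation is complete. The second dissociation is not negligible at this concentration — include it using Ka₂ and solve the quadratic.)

First dissociation is complete: [H⁺]₀ = [HSO₄⁻]₀ = C = 0.11 M. Second dissociation HSO₄⁻ ⇌ H⁺ + SO₄²⁻: let x = [SO₄²⁻]. Ka₂ = (C + x)·x / (C − x) = 1.43e-02 → x² + (C + Ka₂)·x − Ka₂·C = 0 → x² + 0.12430·x − 1.573e-03 = 0. x = (−0.12430 + √(0.12430² + 4 × 1.573e-03)) / 2 = 1.1577e-02 M. [H⁺] = C + x = 0.11 + 1.1577e-02 = 1.2158e-01 M. pH = -log(1.2158e-01) = 0.92.

pH = 0.92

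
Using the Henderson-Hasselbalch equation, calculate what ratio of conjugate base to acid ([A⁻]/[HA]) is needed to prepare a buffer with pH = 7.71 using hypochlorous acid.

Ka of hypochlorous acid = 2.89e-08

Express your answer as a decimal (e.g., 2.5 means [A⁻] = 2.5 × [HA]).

pKa = -log(2.89e-08) = 7.5391. pH = pKa + log([A⁻]/[HA]), so log([A⁻]/[HA]) = pH − pKa = 7.71 − 7.5391 = 0.1709. [A⁻]/[HA] = 10^(0.1709) = 1.48

[A⁻]/[HA] = 1.48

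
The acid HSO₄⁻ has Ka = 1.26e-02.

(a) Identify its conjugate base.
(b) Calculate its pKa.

(a) The conjugate base is formed by removing one H⁺ from HSO₄⁻, giving SO₄²⁻. (b) pKa = -log(Ka) = -log(1.26e-02) = 1.90.

Conjugate base: SO₄²⁻; pK_a = 1.90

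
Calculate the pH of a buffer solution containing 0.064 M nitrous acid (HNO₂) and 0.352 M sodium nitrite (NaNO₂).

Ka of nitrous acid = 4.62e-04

pKa = -log(4.62e-04) = 3.34. pH = pKa + log([A⁻]/[HA]) = 3.34 + log(0.352/0.064)

pH = 4.08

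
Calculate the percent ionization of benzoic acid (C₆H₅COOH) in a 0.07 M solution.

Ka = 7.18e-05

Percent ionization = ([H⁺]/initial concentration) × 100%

Using Ka equilibrium: x² + Ka×x - Ka×C = 0. Solving: [H⁺] = 2.2063e-03. Percent = (2.2063e-03/0.07) × 100

Percent ionization = 3.15%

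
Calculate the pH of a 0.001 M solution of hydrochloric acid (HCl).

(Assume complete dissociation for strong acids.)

[H⁺] = 0.001 M for strong acid. pH = -log[H⁺] = -log(0.001)

pH = 3.00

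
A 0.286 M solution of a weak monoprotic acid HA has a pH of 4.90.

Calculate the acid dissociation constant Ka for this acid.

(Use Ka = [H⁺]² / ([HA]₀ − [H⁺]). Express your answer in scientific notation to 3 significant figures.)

[H⁺] = 10^(−pH) = 10^(−4.90) = 1.259e-05 M. For HA ⇌ H⁺ + A⁻, Ka = [H⁺][A⁻]/[HA] = [H⁺]² / ([HA]₀ − [H⁺]) = (1.259e-05)² / (0.286 − 1.259e-05) = 5.54e-10.

K_a = 5.54e-10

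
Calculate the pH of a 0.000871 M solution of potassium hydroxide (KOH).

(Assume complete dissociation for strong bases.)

[OH⁻] = 0.000871 M for strong base. pOH = -log[OH⁻] = 3.06, pH = 14 - pOH

pH = 10.94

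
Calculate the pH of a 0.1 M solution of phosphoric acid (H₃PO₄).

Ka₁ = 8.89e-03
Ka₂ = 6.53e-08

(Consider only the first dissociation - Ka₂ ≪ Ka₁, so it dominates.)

First dissociation dominates. From Ka₁ = [H⁺][HA⁻]/[H₂A], x² + Ka₁·x − Ka₁·C = 0 with C = 0.1 M and Ka₁ = 8.89e-03. Solving: [H⁺] = (−Ka₁ + √(Ka₁² + 4·Ka₁·C)) / 2 = 2.5701e-02 M. pH = -log(2.5701e-02) = 1.59.

pH = 1.59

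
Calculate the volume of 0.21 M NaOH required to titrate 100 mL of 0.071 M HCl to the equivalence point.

At equivalence: moles acid = moles base. moles HCl = 0.071 × 100/1000 = 0.0071 mol. V_base = moles / 0.21 × 1000 = 33.8 mL.

V_{base} = 33.8 mL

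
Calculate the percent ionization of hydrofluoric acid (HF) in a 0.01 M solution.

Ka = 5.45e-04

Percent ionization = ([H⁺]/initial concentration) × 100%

Using Ka equilibrium: x² + Ka×x - Ka×C = 0. Solving: [H⁺] = 2.0779e-03. Percent = (2.0779e-03/0.01) × 100

Percent ionization = 20.8%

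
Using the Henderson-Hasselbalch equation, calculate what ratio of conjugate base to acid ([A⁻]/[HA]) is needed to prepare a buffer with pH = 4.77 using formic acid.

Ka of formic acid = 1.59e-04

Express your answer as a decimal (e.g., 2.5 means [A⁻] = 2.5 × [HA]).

pKa = -log(1.59e-04) = 3.7986. pH = pKa + log([A⁻]/[HA]), so log([A⁻]/[HA]) = pH − pKa = 4.77 − 3.7986 = 0.9714. [A⁻]/[HA] = 10^(0.9714) = 9.36

[A⁻]/[HA] = 9.36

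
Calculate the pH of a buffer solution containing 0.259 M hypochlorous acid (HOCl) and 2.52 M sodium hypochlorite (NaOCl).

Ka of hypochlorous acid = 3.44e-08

pKa = -log(3.44e-08) = 7.46. pH = pKa + log([A⁻]/[HA]) = 7.46 + log(2.52/0.259)

pH = 8.45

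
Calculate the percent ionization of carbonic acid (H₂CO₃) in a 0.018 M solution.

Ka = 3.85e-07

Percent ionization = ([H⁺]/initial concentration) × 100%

Using Ka equilibrium: x² + Ka×x - Ka×C = 0. Solving: [H⁺] = 8.3054e-05. Percent = (8.3054e-05/0.018) × 100

Percent ionization = 0.461%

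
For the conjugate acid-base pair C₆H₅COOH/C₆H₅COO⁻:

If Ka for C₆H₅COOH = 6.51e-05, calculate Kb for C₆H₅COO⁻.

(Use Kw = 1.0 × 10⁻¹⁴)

For a conjugate pair Ka × Kb = Kw, so Kb = Kw/Ka = 1.0 × 10⁻¹⁴ / 6.51e-05 = 1.54e-10.

K_b = 1.54e-10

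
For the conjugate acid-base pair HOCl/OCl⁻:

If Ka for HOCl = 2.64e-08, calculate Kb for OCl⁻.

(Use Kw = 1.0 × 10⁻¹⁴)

For a conjugate pair Ka × Kb = Kw, so Kb = Kw/Ka = 1.0 × 10⁻¹⁴ / 2.64e-08 = 3.79e-07.

K_b = 3.79e-07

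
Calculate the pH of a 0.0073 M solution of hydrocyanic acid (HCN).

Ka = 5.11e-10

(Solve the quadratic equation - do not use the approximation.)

x² + Ka×x - Ka×C = 0. Using quadratic formula: [H⁺] = 1.9311e-06

pH = 5.71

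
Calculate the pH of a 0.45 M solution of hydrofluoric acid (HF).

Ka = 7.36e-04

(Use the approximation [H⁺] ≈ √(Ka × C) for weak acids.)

[H⁺] = √(Ka × C) = √(7.36e-04 × 0.45) = 1.8199e-02. pH = -log(1.8199e-02)

pH = 1.74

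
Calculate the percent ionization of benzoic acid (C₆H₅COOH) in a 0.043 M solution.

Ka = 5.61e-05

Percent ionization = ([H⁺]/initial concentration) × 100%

Using Ka equilibrium: x² + Ka×x - Ka×C = 0. Solving: [H⁺] = 1.5254e-03. Percent = (1.5254e-03/0.043) × 100

Percent ionization = 3.55%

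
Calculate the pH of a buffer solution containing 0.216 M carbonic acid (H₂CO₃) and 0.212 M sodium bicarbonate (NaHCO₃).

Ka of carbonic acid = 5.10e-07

pKa = -log(5.10e-07) = 6.29. pH = pKa + log([A⁻]/[HA]) = 6.29 + log(0.212/0.216)

pH = 6.28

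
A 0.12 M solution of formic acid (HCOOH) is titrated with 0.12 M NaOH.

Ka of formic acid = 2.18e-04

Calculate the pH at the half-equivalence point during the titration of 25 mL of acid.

At half-equivalence [HA] = [A⁻], so Henderson-Hasselbalch gives pH = pKa = -log(2.18e-04) = 3.66.

pH = pKa = 3.66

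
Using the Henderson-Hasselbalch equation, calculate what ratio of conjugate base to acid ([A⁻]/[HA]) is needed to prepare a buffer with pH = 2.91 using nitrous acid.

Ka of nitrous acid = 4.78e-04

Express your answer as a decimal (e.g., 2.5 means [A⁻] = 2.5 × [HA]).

pKa = -log(4.78e-04) = 3.3206. pH = pKa + log([A⁻]/[HA]), so log([A⁻]/[HA]) = pH − pKa = 2.91 − 3.3206 = -0.4106. [A⁻]/[HA] = 10^(-0.4106) = 0.389

[A⁻]/[HA] = 0.389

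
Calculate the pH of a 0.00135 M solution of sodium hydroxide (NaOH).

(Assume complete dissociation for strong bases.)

[OH⁻] = 0.00135 M for strong base. pOH = -log[OH⁻] = 2.87, pH = 14 - pOH

pH = 11.13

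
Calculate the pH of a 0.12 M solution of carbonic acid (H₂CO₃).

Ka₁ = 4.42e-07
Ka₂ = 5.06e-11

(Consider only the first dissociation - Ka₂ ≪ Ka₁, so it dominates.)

First dissociation dominates. From Ka₁ = [H⁺][HA⁻]/[H₂A], x² + Ka₁·x − Ka₁·C = 0 with C = 0.12 M and Ka₁ = 4.42e-07. Solving: [H⁺] = (−Ka₁ + √(Ka₁² + 4·Ka₁·C)) / 2 = 2.3008e-04 M. pH = -log(2.3008e-04) = 3.64.

pH = 3.64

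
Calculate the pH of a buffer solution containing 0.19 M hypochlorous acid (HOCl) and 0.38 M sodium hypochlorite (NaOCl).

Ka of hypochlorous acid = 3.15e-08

pKa = -log(3.15e-08) = 7.50. pH = pKa + log([A⁻]/[HA]) = 7.50 + log(0.38/0.19)

pH = 7.80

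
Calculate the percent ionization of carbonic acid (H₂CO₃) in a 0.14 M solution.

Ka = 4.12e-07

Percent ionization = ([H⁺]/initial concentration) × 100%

Using Ka equilibrium: x² + Ka×x - Ka×C = 0. Solving: [H⁺] = 2.3996e-04. Percent = (2.3996e-04/0.14) × 100

Percent ionization = 0.171%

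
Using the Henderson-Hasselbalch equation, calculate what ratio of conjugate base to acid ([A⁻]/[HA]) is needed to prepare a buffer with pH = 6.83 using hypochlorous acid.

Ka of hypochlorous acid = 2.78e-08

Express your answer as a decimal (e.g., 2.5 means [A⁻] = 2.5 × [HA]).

pKa = -log(2.78e-08) = 7.5560. pH = pKa + log([A⁻]/[HA]), so log([A⁻]/[HA]) = pH − pKa = 6.83 − 7.5560 = -0.7260. [A⁻]/[HA] = 10^(-0.7260) = 0.188

[A⁻]/[HA] = 0.188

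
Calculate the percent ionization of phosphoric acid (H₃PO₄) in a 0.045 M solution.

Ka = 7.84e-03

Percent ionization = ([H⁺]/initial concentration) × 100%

Using Ka equilibrium: x² + Ka×x - Ka×C = 0. Solving: [H⁺] = 1.5268e-02. Percent = (1.5268e-02/0.045) × 100

Percent ionization = 33.9%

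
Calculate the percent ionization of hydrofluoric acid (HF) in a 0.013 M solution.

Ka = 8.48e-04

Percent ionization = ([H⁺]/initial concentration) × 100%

Using Ka equilibrium: x² + Ka×x - Ka×C = 0. Solving: [H⁺] = 2.9232e-03. Percent = (2.9232e-03/0.013) × 100

Percent ionization = 22.5%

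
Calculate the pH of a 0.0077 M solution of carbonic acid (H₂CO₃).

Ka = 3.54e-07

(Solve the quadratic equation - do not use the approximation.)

x² + Ka×x - Ka×C = 0. Using quadratic formula: [H⁺] = 5.2032e-05

pH = 4.28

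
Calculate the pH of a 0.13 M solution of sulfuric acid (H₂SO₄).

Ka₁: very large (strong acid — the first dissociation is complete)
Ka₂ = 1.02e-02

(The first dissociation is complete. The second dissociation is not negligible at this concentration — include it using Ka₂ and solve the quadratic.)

First dissociation is complete: [H⁺]₀ = [HSO₄⁻]₀ = C = 0.13 M. Second dissociation HSO₄⁻ ⇌ H⁺ + SO₄²⁻: let x = [SO₄²⁻]. Ka₂ = (C + x)·x / (C − x) = 1.02e-02 → x² + (C + Ka₂)·x − Ka₂·C = 0 → x² + 0.14020·x − 1.326e-03 = 0. x = (−0.14020 + √(0.14020² + 4 × 1.326e-03)) / 2 = 8.8937e-03 M. [H⁺] = C + x = 0.13 + 8.8937e-03 = 1.3889e-01 M. pH = -log(1.3889e-01) = 0.86.

pH = 0.86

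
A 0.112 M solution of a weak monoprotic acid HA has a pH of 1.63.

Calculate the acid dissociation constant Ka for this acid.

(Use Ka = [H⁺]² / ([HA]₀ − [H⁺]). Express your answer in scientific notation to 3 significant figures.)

[H⁺] = 10^(−pH) = 10^(−1.63) = 2.344e-02 M. For HA ⇌ H⁺ + A⁻, Ka = [H⁺][A⁻]/[HA] = [H⁺]² / ([HA]₀ − [H⁺]) = (2.344e-02)² / (0.112 − 2.344e-02) = 6.21e-03.

K_a = 6.21e-03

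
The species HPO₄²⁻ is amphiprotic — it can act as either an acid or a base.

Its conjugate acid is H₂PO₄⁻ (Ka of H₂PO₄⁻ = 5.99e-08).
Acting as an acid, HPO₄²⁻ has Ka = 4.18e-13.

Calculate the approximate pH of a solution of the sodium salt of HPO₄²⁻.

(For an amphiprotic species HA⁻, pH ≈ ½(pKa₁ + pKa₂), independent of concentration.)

pKa₁ = -log(5.99e-08) = 7.22; pKa₂ = -log(4.18e-13) = 12.38. For an amphiprotic species, pH ≈ ½(pKa₁ + pKa₂) = ½(7.22 + 12.38) = 9.80.

pH = 9.80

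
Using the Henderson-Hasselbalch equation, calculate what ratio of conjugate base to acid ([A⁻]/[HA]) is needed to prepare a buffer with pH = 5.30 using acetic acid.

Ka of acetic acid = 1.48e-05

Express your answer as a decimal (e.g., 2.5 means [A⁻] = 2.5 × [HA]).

pKa = -log(1.48e-05) = 4.8297. pH = pKa + log([A⁻]/[HA]), so log([A⁻]/[HA]) = pH − pKa = 5.30 − 4.8297 = 0.4703. [A⁻]/[HA] = 10^(0.4703) = 2.95

[A⁻]/[HA] = 2.95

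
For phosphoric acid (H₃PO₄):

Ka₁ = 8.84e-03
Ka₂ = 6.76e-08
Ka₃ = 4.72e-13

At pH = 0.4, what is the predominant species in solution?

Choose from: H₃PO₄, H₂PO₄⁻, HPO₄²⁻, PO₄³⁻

pKa₁ = 2.05, pKa₂ = 7.17, pKa₃ = 12.33. For a polyprotic acid the predominant species crosses at each pKa: below pKa_n the protonated form dominates, above it the deprotonated form does. At pH = 0.4, the predominant species is H₃PO₄.

H₃PO₄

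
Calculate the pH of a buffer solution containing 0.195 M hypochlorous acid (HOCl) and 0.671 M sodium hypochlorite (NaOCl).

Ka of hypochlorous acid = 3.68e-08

pKa = -log(3.68e-08) = 7.43. pH = pKa + log([A⁻]/[HA]) = 7.43 + log(0.671/0.195)

pH = 7.97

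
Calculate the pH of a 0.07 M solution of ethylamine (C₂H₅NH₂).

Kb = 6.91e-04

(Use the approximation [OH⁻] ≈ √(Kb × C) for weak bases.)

[OH⁻] = √(Kb × C) = √(6.91e-04 × 0.07) = 6.9549e-03. pOH = 2.16, pH = 14 - pOH

pH = 11.84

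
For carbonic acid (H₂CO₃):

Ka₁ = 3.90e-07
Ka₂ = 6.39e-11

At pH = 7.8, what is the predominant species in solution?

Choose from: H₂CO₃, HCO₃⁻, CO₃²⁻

pKa₁ = 6.41, pKa₂ = 10.19. For a polyprotic acid the predominant species crosses at each pKa: below pKa_n the protonated form dominates, above it the deprotonated form does. At pH = 7.8, the predominant species is HCO₃⁻.

HCO₃⁻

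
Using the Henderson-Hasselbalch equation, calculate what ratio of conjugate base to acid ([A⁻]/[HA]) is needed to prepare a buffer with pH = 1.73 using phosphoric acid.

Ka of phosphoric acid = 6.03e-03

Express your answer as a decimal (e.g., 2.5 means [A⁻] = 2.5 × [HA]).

pKa = -log(6.03e-03) = 2.2197. pH = pKa + log([A⁻]/[HA]), so log([A⁻]/[HA]) = pH − pKa = 1.73 − 2.2197 = -0.4897. [A⁻]/[HA] = 10^(-0.4897) = 0.324

[A⁻]/[HA] = 0.324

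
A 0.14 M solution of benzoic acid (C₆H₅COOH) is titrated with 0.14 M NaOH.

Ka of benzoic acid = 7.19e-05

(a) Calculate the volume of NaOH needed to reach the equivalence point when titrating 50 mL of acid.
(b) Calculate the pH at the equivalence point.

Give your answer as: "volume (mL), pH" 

moles acid = 0.14 × 50/1000 = 0.007 mol; V_base = moles/0.14 × 1000 = 50.0 mL. At equivalence only the conjugate base is present: [A⁻] = 0.007/0.100 = 7.0000e-02 M. Kb = Kw/Ka = 1.39e-10; [OH⁻] = √(Kb × [A⁻]) = 3.1202e-06; pOH = 5.51; pH = 14 - pOH = 8.49.

V = 50.0 mL, pH = 8.49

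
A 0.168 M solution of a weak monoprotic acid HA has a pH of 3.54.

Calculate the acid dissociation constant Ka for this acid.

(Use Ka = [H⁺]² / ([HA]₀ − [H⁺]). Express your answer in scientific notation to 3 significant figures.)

[H⁺] = 10^(−pH) = 10^(−3.54) = 2.884e-04 M. For HA ⇌ H⁺ + A⁻, Ka = [H⁺][A⁻]/[HA] = [H⁺]² / ([HA]₀ − [H⁺]) = (2.884e-04)² / (0.168 − 2.884e-04) = 4.96e-07.

K_a = 4.96e-07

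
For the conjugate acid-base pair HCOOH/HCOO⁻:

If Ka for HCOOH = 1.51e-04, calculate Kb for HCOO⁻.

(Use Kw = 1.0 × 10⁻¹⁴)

For a conjugate pair Ka × Kb = Kw, so Kb = Kw/Ka = 1.0 × 10⁻¹⁴ / 1.51e-04 = 6.62e-11.

K_b = 6.62e-11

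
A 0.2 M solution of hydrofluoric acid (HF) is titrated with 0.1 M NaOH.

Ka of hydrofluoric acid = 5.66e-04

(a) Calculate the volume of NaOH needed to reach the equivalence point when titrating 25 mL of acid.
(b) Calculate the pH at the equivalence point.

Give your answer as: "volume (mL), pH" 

moles acid = 0.2 × 25/1000 = 0.005 mol; V_base = moles/0.1 × 1000 = 50.0 mL. At equivalence only the conjugate base is present: [A⁻] = 0.005/0.075 = 6.6667e-02 M. Kb = Kw/Ka = 1.77e-11; [OH⁻] = √(Kb × [A⁻]) = 1.0853e-06; pOH = 5.96; pH = 14 - pOH = 8.04.

V = 50.0 mL, pH = 8.04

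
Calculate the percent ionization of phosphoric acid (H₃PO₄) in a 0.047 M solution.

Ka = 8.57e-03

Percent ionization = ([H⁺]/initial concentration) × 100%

Using Ka equilibrium: x² + Ka×x - Ka×C = 0. Solving: [H⁺] = 1.6237e-02. Percent = (1.6237e-02/0.047) × 100

Percent ionization = 34.5%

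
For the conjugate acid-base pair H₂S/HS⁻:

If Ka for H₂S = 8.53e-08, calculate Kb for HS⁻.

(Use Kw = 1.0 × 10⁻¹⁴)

For a conjugate pair Ka × Kb = Kw, so Kb = Kw/Ka = 1.0 × 10⁻¹⁴ / 8.53e-08 = 1.17e-07.

K_b = 1.17e-07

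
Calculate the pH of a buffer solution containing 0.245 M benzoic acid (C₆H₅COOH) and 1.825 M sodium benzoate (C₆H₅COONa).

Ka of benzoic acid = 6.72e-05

pKa = -log(6.72e-05) = 4.17. pH = pKa + log([A⁻]/[HA]) = 4.17 + log(1.825/0.245)

pH = 5.04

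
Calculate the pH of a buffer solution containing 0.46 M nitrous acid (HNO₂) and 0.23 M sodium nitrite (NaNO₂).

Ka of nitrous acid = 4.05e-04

pKa = -log(4.05e-04) = 3.39. pH = pKa + log([A⁻]/[HA]) = 3.39 + log(0.23/0.46)

pH = 3.09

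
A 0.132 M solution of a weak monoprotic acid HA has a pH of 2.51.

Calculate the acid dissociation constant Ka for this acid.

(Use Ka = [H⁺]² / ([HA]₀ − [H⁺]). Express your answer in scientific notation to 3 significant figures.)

[H⁺] = 10^(−pH) = 10^(−2.51) = 3.090e-03 M. For HA ⇌ H⁺ + A⁻, Ka = [H⁺][A⁻]/[HA] = [H⁺]² / ([HA]₀ − [H⁺]) = (3.090e-03)² / (0.132 − 3.090e-03) = 7.41e-05.

K_a = 7.41e-05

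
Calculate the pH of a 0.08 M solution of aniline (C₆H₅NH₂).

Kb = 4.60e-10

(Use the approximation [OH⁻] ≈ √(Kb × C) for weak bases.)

[OH⁻] = √(Kb × C) = √(4.60e-10 × 0.08) = 6.0663e-06. pOH = 5.22, pH = 14 - pOH

pH = 8.78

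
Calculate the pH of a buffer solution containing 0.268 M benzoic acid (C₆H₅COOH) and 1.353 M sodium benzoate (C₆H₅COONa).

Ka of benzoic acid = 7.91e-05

pKa = -log(7.91e-05) = 4.10. pH = pKa + log([A⁻]/[HA]) = 4.10 + log(1.353/0.268)

pH = 4.80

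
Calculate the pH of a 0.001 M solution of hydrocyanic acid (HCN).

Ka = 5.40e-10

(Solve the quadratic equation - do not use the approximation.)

x² + Ka×x - Ka×C = 0. Using quadratic formula: [H⁺] = 7.3458e-07

pH = 6.13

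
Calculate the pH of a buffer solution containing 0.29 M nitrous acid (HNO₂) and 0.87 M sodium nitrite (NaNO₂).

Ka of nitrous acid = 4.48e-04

pKa = -log(4.48e-04) = 3.35. pH = pKa + log([A⁻]/[HA]) = 3.35 + log(0.87/0.29)

pH = 3.83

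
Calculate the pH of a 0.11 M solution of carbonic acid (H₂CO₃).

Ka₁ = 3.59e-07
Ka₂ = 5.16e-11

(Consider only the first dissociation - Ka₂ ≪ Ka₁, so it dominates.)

First dissociation dominates. From Ka₁ = [H⁺][HA⁻]/[H₂A], x² + Ka₁·x − Ka₁·C = 0 with C = 0.11 M and Ka₁ = 3.59e-07. Solving: [H⁺] = (−Ka₁ + √(Ka₁² + 4·Ka₁·C)) / 2 = 1.9854e-04 M. pH = -log(1.9854e-04) = 3.70.

pH = 3.70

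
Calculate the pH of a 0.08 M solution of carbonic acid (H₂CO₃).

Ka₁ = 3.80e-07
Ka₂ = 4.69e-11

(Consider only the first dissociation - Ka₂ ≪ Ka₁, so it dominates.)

First dissociation dominates. From Ka₁ = [H⁺][HA⁻]/[H₂A], x² + Ka₁·x − Ka₁·C = 0 with C = 0.08 M and Ka₁ = 3.80e-07. Solving: [H⁺] = (−Ka₁ + √(Ka₁² + 4·Ka₁·C)) / 2 = 1.7417e-04 M. pH = -log(1.7417e-04) = 3.76.

pH = 3.76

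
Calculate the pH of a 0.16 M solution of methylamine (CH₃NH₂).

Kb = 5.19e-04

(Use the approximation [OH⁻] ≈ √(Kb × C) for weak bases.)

[OH⁻] = √(Kb × C) = √(5.19e-04 × 0.16) = 9.1126e-03. pOH = 2.04, pH = 14 - pOH

pH = 11.96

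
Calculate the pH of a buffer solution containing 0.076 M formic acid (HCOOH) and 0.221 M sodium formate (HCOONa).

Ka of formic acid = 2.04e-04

pKa = -log(2.04e-04) = 3.69. pH = pKa + log([A⁻]/[HA]) = 3.69 + log(0.221/0.076)

pH = 4.15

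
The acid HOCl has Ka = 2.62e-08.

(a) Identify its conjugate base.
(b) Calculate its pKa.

(a) The conjugate base is formed by removing one H⁺ from HOCl, giving OCl⁻. (b) pKa = -log(Ka) = -log(2.62e-08) = 7.58.

Conjugate base: OCl⁻; pK_a = 7.58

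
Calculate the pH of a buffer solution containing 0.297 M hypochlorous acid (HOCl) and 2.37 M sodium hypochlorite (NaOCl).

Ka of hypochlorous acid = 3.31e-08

pKa = -log(3.31e-08) = 7.48. pH = pKa + log([A⁻]/[HA]) = 7.48 + log(2.37/0.297)

pH = 8.38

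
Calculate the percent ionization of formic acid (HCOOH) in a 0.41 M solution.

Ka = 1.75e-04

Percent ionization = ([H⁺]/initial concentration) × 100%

Using Ka equilibrium: x² + Ka×x - Ka×C = 0. Solving: [H⁺] = 8.3835e-03. Percent = (8.3835e-03/0.41) × 100

Percent ionization = 2.04%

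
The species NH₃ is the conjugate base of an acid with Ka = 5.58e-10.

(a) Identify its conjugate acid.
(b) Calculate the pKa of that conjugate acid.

(a) The conjugate acid is formed by adding one H⁺ to NH₃, giving NH₄⁺. (b) pKa = -log(Ka) = -log(5.58e-10) = 9.25.

Conjugate acid: NH₄⁺; pK_a = 9.25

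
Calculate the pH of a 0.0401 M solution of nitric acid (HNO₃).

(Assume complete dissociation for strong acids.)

[H⁺] = 0.0401 M for strong acid. pH = -log[H⁺] = -log(0.0401)

pH = 1.40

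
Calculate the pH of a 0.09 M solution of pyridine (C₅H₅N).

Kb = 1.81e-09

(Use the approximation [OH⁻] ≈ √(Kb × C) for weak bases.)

[OH⁻] = √(Kb × C) = √(1.81e-09 × 0.09) = 1.2763e-05. pOH = 4.89, pH = 14 - pOH

pH = 9.11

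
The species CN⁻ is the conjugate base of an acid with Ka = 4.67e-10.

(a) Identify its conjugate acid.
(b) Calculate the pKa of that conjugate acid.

(a) The conjugate acid is formed by adding one H⁺ to CN⁻, giving HCN. (b) pKa = -log(Ka) = -log(4.67e-10) = 9.33.

Conjugate acid: HCN; pK_a = 9.33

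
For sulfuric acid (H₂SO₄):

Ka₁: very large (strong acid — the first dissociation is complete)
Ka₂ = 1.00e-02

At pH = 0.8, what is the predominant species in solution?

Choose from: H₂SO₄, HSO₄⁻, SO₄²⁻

The first dissociation is complete, so H₂SO₄ itself is never the predominant species in water; pKa₂ = -log(1.00e-02) = 2.00. For a polyprotic acid the predominant species crosses at each pKa: below pKa_n the protonated form dominates, above it the deprotonated form does. At pH = 0.8, the predominant species is HSO₄⁻.

HSO₄⁻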